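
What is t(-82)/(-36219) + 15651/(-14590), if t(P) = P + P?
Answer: -564470809/528435210 ≈ -1.0682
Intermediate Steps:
t(P) = 2*P
t(-82)/(-36219) + 15651/(-14590) = (2*(-82))/(-36219) + 15651/(-14590) = -164*(-1/36219) + 15651*(-1/14590) = 164/36219 - 15651/14590 = -564470809/528435210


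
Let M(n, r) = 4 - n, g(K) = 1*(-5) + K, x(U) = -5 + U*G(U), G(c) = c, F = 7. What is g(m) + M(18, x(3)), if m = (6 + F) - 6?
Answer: -12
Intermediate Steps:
x(U) = -5 + U² (x(U) = -5 + U*U = -5 + U²)
m = 7 (m = (6 + 7) - 6 = 13 - 6 = 7)
g(K) = -5 + K
g(m) + M(18, x(3)) = (-5 + 7) + (4 - 1*18) = 2 + (4 - 18) = 2 - 14 = -12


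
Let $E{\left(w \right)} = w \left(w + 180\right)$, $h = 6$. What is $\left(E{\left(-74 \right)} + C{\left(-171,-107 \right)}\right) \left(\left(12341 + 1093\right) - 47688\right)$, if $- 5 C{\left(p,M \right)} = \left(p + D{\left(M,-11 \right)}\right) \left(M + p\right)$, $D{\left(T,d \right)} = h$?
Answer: $582934572$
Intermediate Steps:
$D{\left(T,d \right)} = 6$
$C{\left(p,M \right)} = - \frac{\left(6 + p\right) \left(M + p\right)}{5}$ ($C{\left(p,M \right)} = - \frac{\left(p + 6\right) \left(M + p\right)}{5} = - \frac{\left(6 + p\right) \left(M + p\right)}{5}$)
$E{\left(w \right)} = w \left(180 + w\right)$
$\left(E{\left(-74 \right)} + C{\left(-171,-107 \right)}\right) \left(\left(12341 + 1093\right) - 47688\right) = \left(- 74 \left(180 - 74\right) - \left(- \frac{1668}{5} + \frac{18297}{5} + \frac{29241}{5}\right)\right) \left(\left(12341 + 1093\right) - 47688\right) = \left(\left(-74\right) 106 + \left(\frac{642}{5} + \frac{1026}{5} - \frac{29241}{5} - \frac{18297}{5}\right)\right) \left(13434 - 47688\right) = \left(-7844 + \left(\frac{642}{5} + \frac{1026}{5} - \frac{29241}{5} - \frac{18297}{5}\right)\right) \left(-34254\right) = \left(-7844 - 9174\right) \left(-34254\right) = \left(-17018\right) \left(-34254\right) = 582934572$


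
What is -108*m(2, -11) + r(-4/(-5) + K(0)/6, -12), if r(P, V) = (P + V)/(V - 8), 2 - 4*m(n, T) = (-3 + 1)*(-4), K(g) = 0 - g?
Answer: 4064/25 ≈ 162.56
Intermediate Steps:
K(g) = -g
m(n, T) = -3/2 (m(n, T) = 1/2 - (-3 + 1)*(-4)/4 = 1/2 - (-1)*(-4)/2 = 1/2 - 1/4*8 = 1/2 - 2 = -3/2)
r(P, V) = (P + V)/(-8 + V)
-108*m(2, -11) + r(-4/(-5) + K(0)/6, -12) = -108*(-3/2) + ((-4/(-5) - 1*0/6) - 12)/(-8 - 12) = 162 + ((-4*(-1/5) + 0*(1/6)) - 12)/(-20) = 162 - ((4/5 + 0) - 12)/20 = 162 - (4/5 - 12)/20 = 162 - 1/20*(-56/5) = 162 + 14/25 = 4064/25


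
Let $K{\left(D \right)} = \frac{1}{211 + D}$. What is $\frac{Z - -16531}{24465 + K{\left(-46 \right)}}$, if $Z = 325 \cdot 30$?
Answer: $\frac{4336365}{4036726} \approx 1.0742$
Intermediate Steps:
$Z = 9750$
$\frac{Z - -16531}{24465 + K{\left(-46 \right)}} = \frac{9750 - -16531}{24465 + \frac{1}{211 - 46}} = \frac{9750 + \left(-867 + 17398\right)}{24465 + \frac{1}{165}} = \frac{9750 + 16531}{24465 + \frac{1}{165}} = \frac{26281}{\frac{4036726}{165}} = 26281 \cdot \frac{165}{4036726} = \frac{4336365}{4036726}$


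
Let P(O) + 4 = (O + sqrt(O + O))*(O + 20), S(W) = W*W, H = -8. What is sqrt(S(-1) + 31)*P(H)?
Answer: sqrt(2)*(-400 + 192*I) ≈ -565.69 + 271.53*I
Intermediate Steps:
S(W) = W**2
P(O) = -4 + (20 + O)*(O + sqrt(2)*sqrt(O)) (P(O) = -4 + (O + sqrt(O + O))*(O + 20) = -4 + (O + sqrt(2*O))*(20 + O) = -4 + (O + sqrt(2)*sqrt(O))*(20 + O) = -4 + (20 + O)*(O + sqrt(2)*sqrt(O)))
sqrt(S(-1) + 31)*P(H) = sqrt((-1)**2 + 31)*(-4 + (-8)**2 + 20*(-8) + sqrt(2)*(-8)**(3/2) + 20*sqrt(2)*sqrt(-8)) = sqrt(1 + 31)*(-4 + 64 - 160 + sqrt(2)*(-16*I*sqrt(2)) + 20*sqrt(2)*(2*I*sqrt(2))) = sqrt(32)*(-4 + 64 - 160 - 32*I + 80*I) = (4*sqrt(2))*(-100 + 48*I) = 4*sqrt(2)*(-100 + 48*I)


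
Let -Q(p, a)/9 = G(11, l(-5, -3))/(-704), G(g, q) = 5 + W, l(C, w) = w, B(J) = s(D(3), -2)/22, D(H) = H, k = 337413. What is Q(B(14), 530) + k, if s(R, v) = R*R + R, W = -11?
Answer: 118769349/352 ≈ 3.3741e+5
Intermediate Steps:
s(R, v) = R + R**2 (s(R, v) = R**2 + R = R + R**2)
B(J) = 6/11 (B(J) = (3*(1 + 3))/22 = (3*4)*(1/22) = 12*(1/22) = 6/11)
G(g, q) = -6 (G(g, q) = 5 - 11 = -6)
Q(p, a) = -27/352 (Q(p, a) = -(-54)/(-704) = -(-54)*(-1)/704 = -9*3/352 = -27/352)
Q(B(14), 530) + k = -27/352 + 337413 = 118769349/352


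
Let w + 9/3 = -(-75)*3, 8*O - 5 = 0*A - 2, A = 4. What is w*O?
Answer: 333/4 ≈ 83.250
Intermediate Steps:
O = 3/8 (O = 5/8 + (0*4 - 2)/8 = 5/8 + (0 - 2)/8 = 5/8 + (⅛)*(-2) = 5/8 - ¼ = 3/8 ≈ 0.37500)
w = 222 (w = -3 - (-75)*3 = -3 - 15*(-15) = -3 + 225 = 222)
w*O = 222*(3/8) = 333/4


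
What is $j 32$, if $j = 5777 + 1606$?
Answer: $236256$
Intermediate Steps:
$j = 7383$
$j 32 = 7383 \cdot 32 = 236256$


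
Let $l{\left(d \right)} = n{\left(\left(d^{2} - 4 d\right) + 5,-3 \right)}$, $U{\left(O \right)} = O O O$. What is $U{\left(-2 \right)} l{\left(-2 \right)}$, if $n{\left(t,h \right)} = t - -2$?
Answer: $-152$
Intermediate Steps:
$U{\left(O \right)} = O^{3}$ ($U{\left(O \right)} = O^{2} O = O^{3}$)
$n{\left(t,h \right)} = 2 + t$ ($n{\left(t,h \right)} = t + 2 = 2 + t$)
$l{\left(d \right)} = 7 + d^{2} - 4 d$ ($l{\left(d \right)} = 2 + \left(\left(d^{2} - 4 d\right) + 5\right) = 2 + \left(5 + d^{2} - 4 d\right) = 7 + d^{2} - 4 d$)
$U{\left(-2 \right)} l{\left(-2 \right)} = \left(-2\right)^{3} \left(7 + \left(-2\right)^{2} - -8\right) = - 8 \left(7 + 4 + 8\right) = \left(-8\right) 19 = -152$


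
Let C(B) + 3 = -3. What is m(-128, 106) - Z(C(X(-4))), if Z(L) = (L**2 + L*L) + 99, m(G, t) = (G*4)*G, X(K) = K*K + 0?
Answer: 65365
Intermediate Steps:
X(K) = K**2 (X(K) = K**2 + 0 = K**2)
m(G, t) = 4*G**2 (m(G, t) = (4*G)*G = 4*G**2)
C(B) = -6 (C(B) = -3 - 3 = -6)
Z(L) = 99 + 2*L**2 (Z(L) = (L**2 + L**2) + 99 = 2*L**2 + 99 = 99 + 2*L**2)
m(-128, 106) - Z(C(X(-4))) = 4*(-128)**2 - (99 + 2*(-6)**2) = 4*16384 - (99 + 2*36) = 65536 - (99 + 72) = 65536 - 1*171 = 65536 - 171 = 65365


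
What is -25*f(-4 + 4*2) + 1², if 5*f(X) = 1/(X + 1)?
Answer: 0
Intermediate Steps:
f(X) = 1/(5*(1 + X)) (f(X) = 1/(5*(X + 1)) = 1/(5*(1 + X)))
-25*f(-4 + 4*2) + 1² = -5/(1 + (-4 + 4*2)) + 1² = -5/(1 + (-4 + 8)) + 1 = -5/(1 + 4) + 1 = -5/5 + 1 = -25*1/25 + 1 = -1 + 1 = 0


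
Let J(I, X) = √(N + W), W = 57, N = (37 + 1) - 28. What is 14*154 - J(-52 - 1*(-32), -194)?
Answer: 2156 - √67 ≈ 2147.8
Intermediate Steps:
N = 10 (N = 38 - 28 = 10)
J(I, X) = √67 (J(I, X) = √(10 + 57) = √67)
14*154 - J(-52 - 1*(-32), -194) = 14*154 - √67 = 2156 - √67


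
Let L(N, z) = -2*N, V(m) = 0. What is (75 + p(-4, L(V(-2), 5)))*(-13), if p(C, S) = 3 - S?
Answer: -1014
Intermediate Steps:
(75 + p(-4, L(V(-2), 5)))*(-13) = (75 + (3 - (-2)*0))*(-13) = (75 + (3 - 1*0))*(-13) = (75 + (3 + 0))*(-13) = (75 + 3)*(-13) = 78*(-13) = -1014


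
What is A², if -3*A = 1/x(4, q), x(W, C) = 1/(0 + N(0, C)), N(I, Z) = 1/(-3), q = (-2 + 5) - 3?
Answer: 1/81 ≈ 0.012346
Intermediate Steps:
q = 0 (q = 3 - 3 = 0)
N(I, Z) = -⅓
x(W, C) = -3 (x(W, C) = 1/(0 - ⅓) = 1/(-⅓) = -3)
A = ⅑ (A = -⅓/(-3) = -⅓*(-⅓) = ⅑ ≈ 0.11111)
A² = (⅑)² = 1/81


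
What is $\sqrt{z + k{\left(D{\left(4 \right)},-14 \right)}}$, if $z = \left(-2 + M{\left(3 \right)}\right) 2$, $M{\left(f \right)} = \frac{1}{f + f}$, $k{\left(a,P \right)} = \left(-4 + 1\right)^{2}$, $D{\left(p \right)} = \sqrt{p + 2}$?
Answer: $\frac{4 \sqrt{3}}{3} \approx 2.3094$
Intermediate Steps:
$D{\left(p \right)} = \sqrt{2 + p}$
$k{\left(a,P \right)} = 9$ ($k{\left(a,P \right)} = \left(-3\right)^{2} = 9$)
$M{\left(f \right)} = \frac{1}{2 f}$
$z = - \frac{11}{3}$ ($z = \left(-2 + \frac{1}{2 \cdot 3}\right) 2 = \left(-2 + \frac{1}{2} \cdot \frac{1}{3}\right) 2 = \left(-2 + \frac{1}{6}\right) 2 = \left(- \frac{11}{6}\right) 2 = - \frac{11}{3} \approx -3.6667$)
$\sqrt{z + k{\left(D{\left(4 \right)},-14 \right)}} = \sqrt{- \frac{11}{3} + 9} = \sqrt{\frac{16}{3}} = \frac{4 \sqrt{3}}{3}$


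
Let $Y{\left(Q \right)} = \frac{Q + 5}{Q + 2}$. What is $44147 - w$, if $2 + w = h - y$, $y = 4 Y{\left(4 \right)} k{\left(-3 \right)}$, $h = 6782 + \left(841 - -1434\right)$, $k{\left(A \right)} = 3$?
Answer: $35110$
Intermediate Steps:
$Y{\left(Q \right)} = \frac{5 + Q}{2 + Q}$
$h = 9057$ ($h = 6782 + \left(841 + 1434\right) = 6782 + 2275 = 9057$)
$y = 18$ ($y = 4 \frac{5 + 4}{2 + 4} \cdot 3 = 4 \cdot \frac{1}{6} \cdot 9 \cdot 3 = 4 \cdot \frac{3}{2} \cdot 3 = 6 \cdot 3 = 18$)
$w = 9037$ ($w = -2 + \left(9057 - 18\right) = -2 + 9039 = 9037$)
$44147 - w = 44147 - 9037 = 35110$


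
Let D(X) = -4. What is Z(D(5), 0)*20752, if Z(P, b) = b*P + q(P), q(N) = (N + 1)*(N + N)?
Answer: 498048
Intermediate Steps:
q(N) = 2*N*(1 + N) (q(N) = (1 + N)*(2*N) = 2*N*(1 + N))
Z(P, b) = P*b + 2*P*(1 + P) (Z(P, b) = b*P + 2*P*(1 + P) = P*b + 2*P*(1 + P))
Z(D(5), 0)*20752 = -4*(2 + 0 + 2*(-4))*20752 = -4*(2 + 0 - 8)*20752 = -4*(-6)*20752 = 24*20752 = 498048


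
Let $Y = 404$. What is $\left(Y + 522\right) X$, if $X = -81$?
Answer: $-75006$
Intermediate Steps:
$\left(Y + 522\right) X = \left(404 + 522\right) \left(-81\right) = 926 \left(-81\right) = -75006$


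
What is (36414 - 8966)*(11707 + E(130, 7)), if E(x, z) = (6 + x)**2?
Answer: 829011944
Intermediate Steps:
(36414 - 8966)*(11707 + E(130, 7)) = (36414 - 8966)*(11707 + (6 + 130)**2) = 27448*(11707 + 136**2) = 27448*(11707 + 18496) = 27448*30203 = 829011944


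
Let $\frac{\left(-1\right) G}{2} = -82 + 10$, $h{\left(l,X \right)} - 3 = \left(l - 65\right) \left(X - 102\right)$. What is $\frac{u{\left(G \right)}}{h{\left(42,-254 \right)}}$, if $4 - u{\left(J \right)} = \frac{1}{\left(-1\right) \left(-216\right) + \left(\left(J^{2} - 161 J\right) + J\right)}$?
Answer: $\frac{8353}{17102808} \approx 0.0004884$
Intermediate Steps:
$h{\left(l,X \right)} = 3 + \left(-102 + X\right) \left(-65 + l\right)$ ($h{\left(l,X \right)} = 3 + \left(l - 65\right) \left(X - 102\right) = 3 + \left(-65 + l\right) \left(-102 + X\right) = 3 + \left(-102 + X\right) \left(-65 + l\right)$)
$G = 144$ ($G = - 2 \left(-82 + 10\right) = \left(-2\right) \left(-72\right) = 144$)
$u{\left(J \right)} = 4 - \frac{1}{216 + J^{2} - 160 J}$ ($u{\left(J \right)} = 4 - \frac{1}{\left(-1\right) \left(-216\right) + \left(\left(J^{2} - 161 J\right) + J\right)} = 4 - \frac{1}{216 + \left(J^{2} - 160 J\right)} = 4 - \frac{1}{216 + J^{2} - 160 J}$)
$\frac{u{\left(G \right)}}{h{\left(42,-254 \right)}} = \frac{\frac{1}{216 + 144^{2} - 23040} \left(863 - 92160 + 4 \cdot 144^{2}\right)}{6633 - 4284 - -16510 - 10668} = \frac{\frac{1}{216 + 20736 - 23040} \left(863 - 92160 + 4 \cdot 20736\right)}{6633 - 4284 + 16510 - 10668} = \frac{\frac{1}{-2088} \left(863 - 92160 + 82944\right)}{8191} = \left(- \frac{1}{2088}\right) \left(-8353\right) \frac{1}{8191} = \frac{8353}{2088} \cdot \frac{1}{8191} = \frac{8353}{17102808}$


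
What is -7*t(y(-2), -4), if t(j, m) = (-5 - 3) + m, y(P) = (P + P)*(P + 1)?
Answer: 84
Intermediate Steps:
y(P) = 2*P*(1 + P) (y(P) = (2*P)*(1 + P) = 2*P*(1 + P))
t(j, m) = -8 + m
-7*t(y(-2), -4) = -7*(-8 - 4) = -7*(-12) = 84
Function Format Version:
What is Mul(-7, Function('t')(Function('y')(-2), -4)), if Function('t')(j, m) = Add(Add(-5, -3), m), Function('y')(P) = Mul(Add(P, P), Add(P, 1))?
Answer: 84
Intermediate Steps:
Function('y')(P) = Mul(2, P, Add(1, P)) (Function('y')(P) = Mul(Mul(2, P), Add(1, P)) = Mul(2, P, Add(1, P)))
Function('t')(j, m) = Add(-8, m)
Mul(-7, Function('t')(Function('y')(-2), -4)) = Mul(-7, Add(-8, -4)) = Mul(-7, -12) = 84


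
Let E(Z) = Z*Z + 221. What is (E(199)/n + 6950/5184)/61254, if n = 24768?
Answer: 20539/426695364 ≈ 4.8135e-5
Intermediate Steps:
E(Z) = 221 + Z² (E(Z) = Z² + 221 = 221 + Z²)
(E(199)/n + 6950/5184)/61254 = ((221 + 199²)/24768 + 6950/5184)/61254 = ((221 + 39601)*(1/24768) + 6950*(1/5184))*(1/61254) = (39822*(1/24768) + 3475/2592)*(1/61254) = (6637/4128 + 3475/2592)*(1/61254) = (20539/6966)*(1/61254) = 20539/426695364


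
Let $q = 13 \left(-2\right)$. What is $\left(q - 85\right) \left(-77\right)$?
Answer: $8547$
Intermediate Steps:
$q = -26$
$\left(q - 85\right) \left(-77\right) = \left(-26 - 85\right) \left(-77\right) = \left(-111\right) \left(-77\right) = 8547$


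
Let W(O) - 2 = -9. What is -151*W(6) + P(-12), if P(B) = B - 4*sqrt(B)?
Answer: 1045 - 8*I*sqrt(3) ≈ 1045.0 - 13.856*I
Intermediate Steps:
W(O) = -7 (W(O) = 2 - 9 = -7)
-151*W(6) + P(-12) = -151*(-7) + (-12 - 8*I*sqrt(3)) = 1057 + (-12 - 8*I*sqrt(3)) = 1045 - 8*I*sqrt(3)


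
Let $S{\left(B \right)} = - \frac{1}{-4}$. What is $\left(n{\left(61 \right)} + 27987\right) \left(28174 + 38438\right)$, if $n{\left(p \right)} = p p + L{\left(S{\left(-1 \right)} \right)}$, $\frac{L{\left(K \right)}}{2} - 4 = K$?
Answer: $2112699498$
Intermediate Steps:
$S{\left(B \right)} = \frac{1}{4}$ ($S{\left(B \right)} = \left(-1\right) \left(- \frac{1}{4}\right) = \frac{1}{4}$)
$L{\left(K \right)} = 8 + 2 K$
$n{\left(p \right)} = \frac{17}{2} + p^{2}$ ($n{\left(p \right)} = p p + \left(8 + 2 \cdot \frac{1}{4}\right) = p^{2} + \left(8 + \frac{1}{2}\right) = p^{2} + \frac{17}{2} = \frac{17}{2} + p^{2}$)
$\left(n{\left(61 \right)} + 27987\right) \left(28174 + 38438\right) = \left(\left(\frac{17}{2} + 61^{2}\right) + 27987\right) \left(28174 + 38438\right) = \left(\left(\frac{17}{2} + 3721\right) + 27987\right) 66612 = \left(\frac{7459}{2} + 27987\right) 66612 = \frac{63433}{2} \cdot 66612 = 2112699498$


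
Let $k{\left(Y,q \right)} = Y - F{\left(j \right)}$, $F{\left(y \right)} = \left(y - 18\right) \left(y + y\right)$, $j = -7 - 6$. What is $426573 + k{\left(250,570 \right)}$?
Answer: $426017$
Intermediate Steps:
$j = -13$
$F{\left(y \right)} = 2 y \left(-18 + y\right)$ ($F{\left(y \right)} = \left(-18 + y\right) 2 y = 2 y \left(-18 + y\right)$)
$k{\left(Y,q \right)} = -806 + Y$ ($k{\left(Y,q \right)} = Y - 2 \left(-13\right) \left(-18 - 13\right) = Y - 2 \left(-13\right) \left(-31\right) = Y - 806 = -806 + Y$)
$426573 + k{\left(250,570 \right)} = 426573 + \left(-806 + 250\right) = 426573 - 556 = 426017$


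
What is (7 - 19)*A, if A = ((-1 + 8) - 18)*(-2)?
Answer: -264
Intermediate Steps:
A = 22 (A = (7 - 18)*(-2) = -11*(-2) = 22)
(7 - 19)*A = (7 - 19)*22 = -12*22 = -264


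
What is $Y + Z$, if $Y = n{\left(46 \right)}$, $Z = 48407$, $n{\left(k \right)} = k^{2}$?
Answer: $50523$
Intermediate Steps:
$Y = 2116$ ($Y = 46^{2} = 2116$)
$Y + Z = 2116 + 48407 = 50523$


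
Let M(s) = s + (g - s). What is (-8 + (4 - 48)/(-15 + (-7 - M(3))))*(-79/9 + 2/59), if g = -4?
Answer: 232150/4779 ≈ 48.577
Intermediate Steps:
M(s) = -4 (M(s) = s + (-4 - s) = -4)
(-8 + (4 - 48)/(-15 + (-7 - M(3))))*(-79/9 + 2/59) = (-8 + (4 - 48)/(-15 + (-7 - 1*(-4))))*(-79/9 + 2/59) = (-8 - 44/(-15 + (-7 + 4)))*(-79*⅑ + 2*(1/59)) = (-8 - 44/(-15 - 3))*(-79/9 + 2/59) = (-8 - 44/(-18))*(-4643/531) = (-8 - 44*(-1/18))*(-4643/531) = (-8 + 22/9)*(-4643/531) = -50/9*(-4643/531) = 232150/4779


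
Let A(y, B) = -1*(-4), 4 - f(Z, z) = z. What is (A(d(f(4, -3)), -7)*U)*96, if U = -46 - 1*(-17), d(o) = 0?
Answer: -11136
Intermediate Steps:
f(Z, z) = 4 - z
U = -29 (U = -46 + 17 = -29)
A(y, B) = 4
(A(d(f(4, -3)), -7)*U)*96 = (4*(-29))*96 = -116*96 = -11136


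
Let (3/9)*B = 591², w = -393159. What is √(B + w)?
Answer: 2*√163671 ≈ 809.13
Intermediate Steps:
B = 1047843 (B = 3*591² = 3*349281 = 1047843)
√(B + w) = √(1047843 - 393159) = √654684 = 2*√163671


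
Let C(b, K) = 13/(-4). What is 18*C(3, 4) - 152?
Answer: -421/2 ≈ -210.50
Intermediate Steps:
C(b, K) = -13/4 (C(b, K) = 13*(-1/4) = -13/4)
18*C(3, 4) - 152 = 18*(-13/4) - 152 = -117/2 - 152 = -421/2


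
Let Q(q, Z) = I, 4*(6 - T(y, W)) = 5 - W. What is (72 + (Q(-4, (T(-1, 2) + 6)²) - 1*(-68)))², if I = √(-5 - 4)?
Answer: 19591 + 840*I ≈ 19591.0 + 840.0*I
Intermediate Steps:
T(y, W) = 19/4 + W/4 (T(y, W) = 6 - (5 - W)/4 = 6 + (-5/4 + W/4) = 19/4 + W/4)
I = 3*I (I = √(-9) = 3*I ≈ 3.0*I)
Q(q, Z) = 3*I
(72 + (Q(-4, (T(-1, 2) + 6)²) - 1*(-68)))² = (72 + (3*I - 1*(-68)))² = (72 + (3*I + 68))² = (72 + (68 + 3*I))² = (140 + 3*I)²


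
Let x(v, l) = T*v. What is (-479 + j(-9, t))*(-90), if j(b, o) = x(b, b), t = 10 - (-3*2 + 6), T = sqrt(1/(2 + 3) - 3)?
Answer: 43110 + 162*I*sqrt(70) ≈ 43110.0 + 1355.4*I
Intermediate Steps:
T = I*sqrt(70)/5 (T = sqrt(1/5 - 3) = sqrt(-14/5) = I*sqrt(70)/5 ≈ 1.6733*I)
t = 10 (t = 10 - (-6 + 6) = 10 - 1*0 = 10 + 0 = 10)
x(v, l) = I*v*sqrt(70)/5 (x(v, l) = (I*sqrt(70)/5)*v = I*v*sqrt(70)/5)
j(b, o) = I*b*sqrt(70)/5
(-479 + j(-9, t))*(-90) = (-479 + (1/5)*I*(-9)*sqrt(70))*(-90) = (-479 - 9*I*sqrt(70)/5)*(-90) = 43110 + 162*I*sqrt(70)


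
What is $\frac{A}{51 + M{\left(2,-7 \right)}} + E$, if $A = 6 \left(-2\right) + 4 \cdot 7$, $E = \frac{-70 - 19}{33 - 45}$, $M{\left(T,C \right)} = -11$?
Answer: $\frac{469}{60} \approx 7.8167$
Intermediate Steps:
$E = \frac{89}{12}$ ($E = - \frac{89}{-12} = \left(-89\right) \left(- \frac{1}{12}\right) = \frac{89}{12} \approx 7.4167$)
$A = 16$ ($A = -12 + 28 = 16$)
$\frac{A}{51 + M{\left(2,-7 \right)}} + E = \frac{1}{51 - 11} \cdot 16 + \frac{89}{12} = \frac{1}{40} \cdot 16 + \frac{89}{12} = \frac{2}{5} + \frac{89}{12} = \frac{469}{60}$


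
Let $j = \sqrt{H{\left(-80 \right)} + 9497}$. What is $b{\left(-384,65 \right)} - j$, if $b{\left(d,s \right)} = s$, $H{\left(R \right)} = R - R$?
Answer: $65 - \sqrt{9497} \approx -32.453$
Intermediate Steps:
$H{\left(R \right)} = 0$
$j = \sqrt{9497}$ ($j = \sqrt{0 + 9497} = \sqrt{9497} \approx 97.453$)
$b{\left(-384,65 \right)} - j = 65 - \sqrt{9497}$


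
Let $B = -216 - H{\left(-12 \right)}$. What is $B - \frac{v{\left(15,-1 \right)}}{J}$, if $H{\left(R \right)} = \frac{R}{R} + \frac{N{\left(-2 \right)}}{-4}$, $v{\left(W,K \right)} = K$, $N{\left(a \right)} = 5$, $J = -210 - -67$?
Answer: $- \frac{123413}{572} \approx -215.76$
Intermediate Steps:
$J = -143$ ($J = -210 + 67 = -143$)
$H{\left(R \right)} = - \frac{1}{4}$ ($H{\left(R \right)} = \frac{R}{R} + \frac{5}{-4} = 1 + 5 \left(- \frac{1}{4}\right) = 1 - \frac{5}{4} = - \frac{1}{4}$)
$B = - \frac{863}{4}$ ($B = -216 - - \frac{1}{4} = -216 + \frac{1}{4} = - \frac{863}{4} \approx -215.75$)
$B - \frac{v{\left(15,-1 \right)}}{J} = - \frac{863}{4} - - \frac{1}{-143} = - \frac{863}{4} - \left(-1\right) \left(- \frac{1}{143}\right) = - \frac{863}{4} - \frac{1}{143} = - \frac{123413}{572}$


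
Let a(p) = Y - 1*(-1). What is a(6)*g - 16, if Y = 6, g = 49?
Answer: 327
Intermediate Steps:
a(p) = 7 (a(p) = 6 - 1*(-1) = 6 + 1 = 7)
a(6)*g - 16 = 7*49 - 16 = 343 - 16 = 327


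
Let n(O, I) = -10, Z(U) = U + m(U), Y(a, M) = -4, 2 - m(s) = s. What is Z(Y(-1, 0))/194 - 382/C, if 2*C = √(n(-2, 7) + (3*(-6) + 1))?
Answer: 1/97 + 764*I*√3/9 ≈ 0.010309 + 147.03*I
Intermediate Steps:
m(s) = 2 - s
Z(U) = 2 (Z(U) = U + (2 - U) = 2)
C = 3*I*√3/2 (C = √(-10 + (3*(-6) + 1))/2 = √(-10 + (-18 + 1))/2 = √(-10 - 17)/2 = √(-27)/2 = (3*I*√3)/2 = 3*I*√3/2 ≈ 2.5981*I)
Z(Y(-1, 0))/194 - 382/C = 2/194 - 382*(-2*I*√3/9) = 2*(1/194) - (-764)*I*√3/9 = 1/97 + 764*I*√3/9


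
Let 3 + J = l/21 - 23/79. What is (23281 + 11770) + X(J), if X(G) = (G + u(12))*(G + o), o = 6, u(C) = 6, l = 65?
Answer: 96562918972/2752281 ≈ 35085.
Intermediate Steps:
J = -325/1659 (J = -3 + (65/21 - 23/79) = -3 + 4652/1659 = -325/1659 ≈ -0.19590)
X(G) = (6 + G)² (X(G) = (G + 6)*(G + 6) = (6 + G)*(6 + G) = (6 + G)²)
(23281 + 11770) + X(J) = (23281 + 11770) + (36 + (-325/1659)² + 12*(-325/1659)) = 35051 + (36 + 105625/2752281 - 1300/553) = 35051 + 92717641/2752281 = 96562918972/2752281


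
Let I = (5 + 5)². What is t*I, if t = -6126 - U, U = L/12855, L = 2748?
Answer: -525016520/857 ≈ -6.1262e+5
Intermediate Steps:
U = 916/4285 (U = 2748/12855 = 2748*(1/12855) = 916/4285 ≈ 0.21377)
I = 100 (I = 10² = 100)
t = -26250826/4285 (t = -6126 - 1*916/4285 = -6126 - 916/4285 = -26250826/4285 ≈ -6126.2)
t*I = -26250826/4285*100 = -525016520/857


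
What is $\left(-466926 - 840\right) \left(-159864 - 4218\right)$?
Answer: $76751980812$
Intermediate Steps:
$\left(-466926 - 840\right) \left(-159864 - 4218\right) = \left(-467766\right) \left(-164082\right) = 76751980812$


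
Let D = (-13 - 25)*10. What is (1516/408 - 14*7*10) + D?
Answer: -138341/102 ≈ -1356.3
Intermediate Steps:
D = -380 (D = -38*10 = -380)
(1516/408 - 14*7*10) + D = (1516/408 - 14*7*10) - 380 = (1516*(1/408) - 98*10) - 380 = (379/102 - 980) - 380 = -99581/102 - 380 = -138341/102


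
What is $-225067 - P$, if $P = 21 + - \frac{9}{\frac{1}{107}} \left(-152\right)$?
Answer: $-371464$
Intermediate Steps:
$P = 146397$ ($P = 21 + - 9 \frac{1}{\frac{1}{107}} \left(-152\right) = 21 + \left(-9\right) 107 \left(-152\right) = 21 - -146376 = 21 + 146376 = 146397$)
$-225067 - P = -225067 - 146397 = -371464$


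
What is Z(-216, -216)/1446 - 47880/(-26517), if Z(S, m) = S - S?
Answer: 15960/8839 ≈ 1.8056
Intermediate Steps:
Z(S, m) = 0
Z(-216, -216)/1446 - 47880/(-26517) = 0/1446 - 47880/(-26517) = 0*(1/1446) - 47880*(-1/26517) = 0 + 15960/8839 = 15960/8839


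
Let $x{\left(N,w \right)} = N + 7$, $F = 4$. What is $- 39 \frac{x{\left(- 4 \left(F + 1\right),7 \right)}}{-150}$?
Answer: $- \frac{169}{50} \approx -3.38$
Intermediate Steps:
$x{\left(N,w \right)} = 7 + N$
$- 39 \frac{x{\left(- 4 \left(F + 1\right),7 \right)}}{-150} = - 39 \frac{7 - 4 \left(4 + 1\right)}{-150} = - 39 \left(7 - 20\right) \left(- \frac{1}{150}\right) = - 39 \left(\left(-13\right) \left(- \frac{1}{150}\right)\right) = \left(-39\right) \frac{13}{150} = - \frac{169}{50}$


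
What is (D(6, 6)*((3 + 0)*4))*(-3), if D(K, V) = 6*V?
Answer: -1296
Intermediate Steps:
(D(6, 6)*((3 + 0)*4))*(-3) = ((6*6)*((3 + 0)*4))*(-3) = (36*(3*4))*(-3) = (36*12)*(-3) = 432*(-3) = -1296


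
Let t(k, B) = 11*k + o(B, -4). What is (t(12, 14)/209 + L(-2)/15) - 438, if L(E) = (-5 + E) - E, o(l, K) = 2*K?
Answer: -274463/627 ≈ -437.74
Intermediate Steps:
t(k, B) = -8 + 11*k (t(k, B) = 11*k + 2*(-4) = 11*k - 8 = -8 + 11*k)
L(E) = -5
(t(12, 14)/209 + L(-2)/15) - 438 = ((-8 + 11*12)/209 - 5/15) - 438 = ((-8 + 132)*(1/209) - 5*1/15) - 438 = (124*(1/209) - 1/3) - 438 = (124/209 - 1/3) - 438 = 163/627 - 438 = -274463/627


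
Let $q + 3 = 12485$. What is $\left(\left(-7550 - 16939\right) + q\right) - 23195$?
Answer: $-35202$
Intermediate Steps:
$q = 12482$ ($q = -3 + 12485 = 12482$)
$\left(\left(-7550 - 16939\right) + q\right) - 23195 = \left(\left(-7550 - 16939\right) + 12482\right) - 23195 = \left(-24489 + 12482\right) - 23195 = -12007 - 23195 = -35202$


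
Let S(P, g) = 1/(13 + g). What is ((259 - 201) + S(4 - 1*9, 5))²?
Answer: 1092025/324 ≈ 3370.4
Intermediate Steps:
((259 - 201) + S(4 - 1*9, 5))² = ((259 - 201) + 1/(13 + 5))² = (58 + 1/18)² = (1045/18)² = 1092025/324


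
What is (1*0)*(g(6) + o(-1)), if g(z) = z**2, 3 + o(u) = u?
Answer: 0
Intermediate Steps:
o(u) = -3 + u
(1*0)*(g(6) + o(-1)) = (1*0)*(6**2 + (-3 - 1)) = 0*(36 - 4) = 0*32 = 0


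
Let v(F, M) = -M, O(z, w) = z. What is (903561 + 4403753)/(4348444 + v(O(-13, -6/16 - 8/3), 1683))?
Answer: 5307314/4346761 ≈ 1.2210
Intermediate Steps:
(903561 + 4403753)/(4348444 + v(O(-13, -6/16 - 8/3), 1683)) = (903561 + 4403753)/(4348444 - 1*1683) = 5307314/(4348444 - 1683) = 5307314/4346761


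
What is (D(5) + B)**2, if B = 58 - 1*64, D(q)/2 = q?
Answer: 16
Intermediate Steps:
D(q) = 2*q
B = -6 (B = 58 - 64 = -6)
(D(5) + B)**2 = (2*5 - 6)**2 = (10 - 6)**2 = 4**2 = 16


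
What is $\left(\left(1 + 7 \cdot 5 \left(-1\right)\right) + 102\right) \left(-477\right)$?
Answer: $-32436$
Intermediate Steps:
$\left(\left(1 + 7 \cdot 5 \left(-1\right)\right) + 102\right) \left(-477\right) = \left(\left(1 + 7 \left(-5\right)\right) + 102\right) \left(-477\right) = \left(\left(1 - 35\right) + 102\right) \left(-477\right) = \left(-34 + 102\right) \left(-477\right) = 68 \left(-477\right) = -32436$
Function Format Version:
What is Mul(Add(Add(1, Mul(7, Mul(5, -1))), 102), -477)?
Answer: -32436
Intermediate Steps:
Mul(Add(Add(1, Mul(7, Mul(5, -1))), 102), -477) = Mul(Add(Add(1, Mul(7, -5)), 102), -477) = Mul(Add(Add(1, -35), 102), -477) = Mul(Add(-34, 102), -477) = Mul(68, -477) = -32436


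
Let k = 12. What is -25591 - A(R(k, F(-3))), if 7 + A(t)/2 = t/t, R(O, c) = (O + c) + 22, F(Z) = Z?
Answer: -25579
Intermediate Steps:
R(O, c) = 22 + O + c
A(t) = -12 (A(t) = -14 + 2*(t/t) = -14 + 2*1 = -14 + 2 = -12)
-25591 - A(R(k, F(-3))) = -25591 - 1*(-12) = -25591 + 12 = -25579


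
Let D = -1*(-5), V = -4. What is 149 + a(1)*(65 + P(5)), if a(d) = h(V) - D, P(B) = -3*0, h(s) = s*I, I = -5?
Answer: 1124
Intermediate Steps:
h(s) = -5*s (h(s) = s*(-5) = -5*s)
P(B) = 0
D = 5
a(d) = 15 (a(d) = -5*(-4) - 1*5 = 20 - 5 = 15)
149 + a(1)*(65 + P(5)) = 149 + 15*(65 + 0) = 149 + 15*65 = 149 + 975 = 1124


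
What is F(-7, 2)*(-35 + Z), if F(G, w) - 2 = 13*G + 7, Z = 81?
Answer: -3772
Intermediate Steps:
F(G, w) = 9 + 13*G (F(G, w) = 2 + (13*G + 7) = 2 + (7 + 13*G) = 9 + 13*G)
F(-7, 2)*(-35 + Z) = (9 + 13*(-7))*(-35 + 81) = (9 - 91)*46 = -82*46 = -3772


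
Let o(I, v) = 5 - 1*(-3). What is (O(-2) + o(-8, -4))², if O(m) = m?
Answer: 36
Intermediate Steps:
o(I, v) = 8 (o(I, v) = 5 + 3 = 8)
(O(-2) + o(-8, -4))² = (-2 + 8)² = 6² = 36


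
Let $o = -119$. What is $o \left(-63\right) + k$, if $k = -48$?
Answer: $7449$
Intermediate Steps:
$o \left(-63\right) + k = \left(-119\right) \left(-63\right) - 48 = 7497 - 48 = 7449$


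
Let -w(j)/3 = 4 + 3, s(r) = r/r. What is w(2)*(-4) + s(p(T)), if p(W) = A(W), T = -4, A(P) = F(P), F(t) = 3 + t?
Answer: 85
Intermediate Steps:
A(P) = 3 + P
p(W) = 3 + W
s(r) = 1
w(j) = -21 (w(j) = -3*(4 + 3) = -3*7 = -21)
w(2)*(-4) + s(p(T)) = -21*(-4) + 1 = 84 + 1 = 85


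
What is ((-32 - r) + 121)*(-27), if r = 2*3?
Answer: -2241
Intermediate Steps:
r = 6
((-32 - r) + 121)*(-27) = ((-32 - 1*6) + 121)*(-27) = ((-32 - 6) + 121)*(-27) = (-38 + 121)*(-27) = 83*(-27) = -2241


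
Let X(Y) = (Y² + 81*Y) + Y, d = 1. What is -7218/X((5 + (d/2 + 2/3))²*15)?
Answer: -1039392/53589505 ≈ -0.019395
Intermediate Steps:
X(Y) = Y² + 82*Y
-7218/X((5 + (d/2 + 2/3))²*15) = -7218*1/(15*(5 + (1/2 + 2/3))²*(82 + (5 + (1/2 + 2/3))²*15)) = -7218*1/(15*(5 + (1*(½) + 2*(⅓)))²*(82 + (5 + (1*(½) + 2*(⅓)))²*15)) = -7218*1/(15*(5 + (½ + ⅔))²*(82 + (5 + (½ + ⅔))²*15)) = -7218*1/(15*(5 + 7/6)²*(82 + (5 + 7/6)²*15)) = -7218*12/(6845*(82 + (37/6)²*15)) = -7218*12/(6845*(82 + (1369/36)*15)) = -7218*12/(6845*(82 + 6845/12)) = -7218/((6845/12)*(7829/12)) = -7218/53589505/144 = -7218*144/53589505 = -1039392/53589505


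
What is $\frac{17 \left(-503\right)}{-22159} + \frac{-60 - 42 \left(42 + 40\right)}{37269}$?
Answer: $\frac{80347361}{275281257} \approx 0.29187$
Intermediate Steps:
$\frac{17 \left(-503\right)}{-22159} + \frac{-60 - 42 \left(42 + 40\right)}{37269} = \left(-8551\right) \left(- \frac{1}{22159}\right) + \left(-60 - 3444\right) \frac{1}{37269} = \frac{8551}{22159} + \left(-60 - 3444\right) \frac{1}{37269} = \frac{8551}{22159} - \frac{1168}{12423} = \frac{80347361}{275281257}$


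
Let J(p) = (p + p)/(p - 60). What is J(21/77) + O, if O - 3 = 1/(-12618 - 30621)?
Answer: 3146814/1052149 ≈ 2.9908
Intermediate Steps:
J(p) = 2*p/(-60 + p) (J(p) = (2*p)/(-60 + p) = 2*p/(-60 + p))
O = 129716/43239 (O = 3 + 1/(-12618 - 30621) = 3 + 1/(-43239) = 3 - 1/43239 = 129716/43239 ≈ 3.0000)
J(21/77) + O = 2*(21/77)/(-60 + 21/77) + 129716/43239 = 2*(21*(1/77))/(-60 + 21*(1/77)) + 129716/43239 = 2*(3/11)/(-60 + 3/11) + 129716/43239 = 2*(3/11)/(-657/11) + 129716/43239 = 2*(3/11)*(-11/657) + 129716/43239 = -2/219 + 129716/43239 = 3146814/1052149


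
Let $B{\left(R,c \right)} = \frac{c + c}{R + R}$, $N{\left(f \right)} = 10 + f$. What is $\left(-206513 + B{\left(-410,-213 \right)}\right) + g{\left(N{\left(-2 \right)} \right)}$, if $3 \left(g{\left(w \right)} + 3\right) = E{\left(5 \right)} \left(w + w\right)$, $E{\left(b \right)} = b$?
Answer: $- \frac{253981241}{1230} \approx -2.0649 \cdot 10^{5}$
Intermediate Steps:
$B{\left(R,c \right)} = \frac{c}{R}$ ($B{\left(R,c \right)} = \frac{2 c}{2 R} = 2 c \frac{1}{2 R} = \frac{c}{R}$)
$g{\left(w \right)} = -3 + \frac{10 w}{3}$ ($g{\left(w \right)} = -3 + \frac{5 \left(w + w\right)}{3} = -3 + \frac{5 \cdot 2 w}{3} = -3 + \frac{10 w}{3}$)
$\left(-206513 + B{\left(-410,-213 \right)}\right) + g{\left(N{\left(-2 \right)} \right)} = \left(-206513 - \frac{213}{-410}\right) - \left(3 - \frac{10 \left(10 - 2\right)}{3}\right) = \left(-206513 - - \frac{213}{410}\right) + \left(-3 + \frac{10}{3} \cdot 8\right) = \left(-206513 + \frac{213}{410}\right) + \left(-3 + \frac{80}{3}\right) = - \frac{84670117}{410} + \frac{71}{3} = - \frac{253981241}{1230}$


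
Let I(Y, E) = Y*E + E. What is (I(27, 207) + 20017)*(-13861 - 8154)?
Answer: -568273195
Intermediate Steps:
I(Y, E) = E + E*Y (I(Y, E) = E*Y + E = E + E*Y)
(I(27, 207) + 20017)*(-13861 - 8154) = (207*(1 + 27) + 20017)*(-13861 - 8154) = (207*28 + 20017)*(-22015) = (5796 + 20017)*(-22015) = 25813*(-22015) = -568273195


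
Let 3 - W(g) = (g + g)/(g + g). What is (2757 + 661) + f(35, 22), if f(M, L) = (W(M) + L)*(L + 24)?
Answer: 4522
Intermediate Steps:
W(g) = 2 (W(g) = 3 - (g + g)/(g + g) = 3 - 2*g/(2*g) = 3 - 2*g*1/(2*g) = 3 - 1*1 = 3 - 1 = 2)
f(M, L) = (2 + L)*(24 + L) (f(M, L) = (2 + L)*(L + 24) = (2 + L)*(24 + L))
(2757 + 661) + f(35, 22) = (2757 + 661) + (48 + 22**2 + 26*22) = 3418 + (48 + 484 + 572) = 3418 + 1104 = 4522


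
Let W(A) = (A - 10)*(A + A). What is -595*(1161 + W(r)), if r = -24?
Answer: -1661835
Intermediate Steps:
W(A) = 2*A*(-10 + A) (W(A) = (-10 + A)*(2*A) = 2*A*(-10 + A))
-595*(1161 + W(r)) = -595*(1161 + 2*(-24)*(-10 - 24)) = -595*(1161 + 2*(-24)*(-34)) = -595*(1161 + 1632) = -595*2793 = -1661835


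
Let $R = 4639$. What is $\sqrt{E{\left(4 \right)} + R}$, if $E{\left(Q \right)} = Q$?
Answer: $\sqrt{4643} \approx 68.14$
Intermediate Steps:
$\sqrt{E{\left(4 \right)} + R} = \sqrt{4 + 4639} = \sqrt{4643}$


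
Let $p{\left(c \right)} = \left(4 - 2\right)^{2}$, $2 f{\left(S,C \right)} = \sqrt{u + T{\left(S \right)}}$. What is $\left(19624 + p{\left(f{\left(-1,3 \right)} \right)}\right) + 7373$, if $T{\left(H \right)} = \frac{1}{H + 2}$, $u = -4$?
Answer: $27001$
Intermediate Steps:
$T{\left(H \right)} = \frac{1}{2 + H}$
$f{\left(S,C \right)} = \frac{\sqrt{-4 + \frac{1}{2 + S}}}{2}$
$p{\left(c \right)} = 4$ ($p{\left(c \right)} = 2^{2} = 4$)
$\left(19624 + p{\left(f{\left(-1,3 \right)} \right)}\right) + 7373 = \left(19624 + 4\right) + 7373 = 19628 + 7373 = 27001$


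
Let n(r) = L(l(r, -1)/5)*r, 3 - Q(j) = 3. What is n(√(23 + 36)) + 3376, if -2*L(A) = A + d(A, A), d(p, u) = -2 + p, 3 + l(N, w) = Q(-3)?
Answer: 3376 + 8*√59/5 ≈ 3388.3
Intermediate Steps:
Q(j) = 0 (Q(j) = 3 - 1*3 = 3 - 3 = 0)
l(N, w) = -3 (l(N, w) = -3 + 0 = -3)
L(A) = 1 - A (L(A) = -(A + (-2 + A))/2 = -(-2 + 2*A)/2 = 1 - A)
n(r) = 8*r/5 (n(r) = (1 - (-3)/5)*r = (1 - 1*(-⅗))*r = (1 + ⅗)*r = 8*r/5)
n(√(23 + 36)) + 3376 = 8*√(23 + 36)/5 + 3376 = 8*√59/5 + 3376 = 3376 + 8*√59/5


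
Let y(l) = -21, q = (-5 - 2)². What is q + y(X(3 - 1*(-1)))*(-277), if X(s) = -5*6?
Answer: 5866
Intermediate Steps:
X(s) = -30
q = 49 (q = (-7)² = 49)
q + y(X(3 - 1*(-1)))*(-277) = 49 - 21*(-277) = 49 + 5817 = 5866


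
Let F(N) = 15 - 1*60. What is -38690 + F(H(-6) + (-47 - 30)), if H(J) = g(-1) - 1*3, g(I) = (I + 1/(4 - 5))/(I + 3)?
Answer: -38735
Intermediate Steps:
g(I) = (-1 + I)/(3 + I) (g(I) = (I + 1/(-1))/(3 + I) = (I - 1)/(3 + I) = (-1 + I)/(3 + I))
H(J) = -4 (H(J) = (-1 - 1)/(3 - 1) - 1*3 = -2/2 - 3 = (½)*(-2) - 3 = -1 - 3 = -4)
F(N) = -45 (F(N) = 15 - 60 = -45)
-38690 + F(H(-6) + (-47 - 30)) = -38690 - 45 = -38735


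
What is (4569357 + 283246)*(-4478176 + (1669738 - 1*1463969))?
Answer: -20732295025421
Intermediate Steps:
(4569357 + 283246)*(-4478176 + (1669738 - 1*1463969)) = 4852603*(-4478176 + (1669738 - 1463969)) = 4852603*(-4478176 + 205769) = 4852603*(-4272407) = -20732295025421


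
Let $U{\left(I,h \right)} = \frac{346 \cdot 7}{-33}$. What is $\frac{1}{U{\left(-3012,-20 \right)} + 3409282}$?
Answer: $\frac{33}{112503884} \approx 2.9332 \cdot 10^{-7}$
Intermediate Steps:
$U{\left(I,h \right)} = - \frac{2422}{33}$ ($U{\left(I,h \right)} = 2422 \left(- \frac{1}{33}\right) = - \frac{2422}{33}$)
$\frac{1}{U{\left(-3012,-20 \right)} + 3409282} = \frac{1}{- \frac{2422}{33} + 3409282} = \frac{1}{\frac{112503884}{33}} = \frac{33}{112503884}$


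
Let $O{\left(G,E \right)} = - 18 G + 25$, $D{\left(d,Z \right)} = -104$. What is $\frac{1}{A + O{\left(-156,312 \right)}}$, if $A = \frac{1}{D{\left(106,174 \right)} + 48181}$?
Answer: $\frac{48077}{136202142} \approx 0.00035298$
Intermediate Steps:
$O{\left(G,E \right)} = 25 - 18 G$
$A = \frac{1}{48077}$ ($A = \frac{1}{-104 + 48181} = \frac{1}{48077} \approx 2.08 \cdot 10^{-5}$)
$\frac{1}{A + O{\left(-156,312 \right)}} = \frac{1}{\frac{1}{48077} + \left(25 - -2808\right)} = \frac{1}{\frac{1}{48077} + \left(25 + 2808\right)} = \frac{1}{\frac{1}{48077} + 2833} = \frac{1}{\frac{136202142}{48077}} = \frac{48077}{136202142}$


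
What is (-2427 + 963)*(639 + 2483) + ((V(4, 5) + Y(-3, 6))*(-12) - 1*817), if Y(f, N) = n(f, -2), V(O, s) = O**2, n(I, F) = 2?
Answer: -4571641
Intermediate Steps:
Y(f, N) = 2
(-2427 + 963)*(639 + 2483) + ((V(4, 5) + Y(-3, 6))*(-12) - 1*817) = (-2427 + 963)*(639 + 2483) + ((4**2 + 2)*(-12) - 1*817) = -1464*3122 + ((16 + 2)*(-12) - 817) = -4570608 + (18*(-12) - 817) = -4570608 + (-216 - 817) = -4570608 - 1033 = -4571641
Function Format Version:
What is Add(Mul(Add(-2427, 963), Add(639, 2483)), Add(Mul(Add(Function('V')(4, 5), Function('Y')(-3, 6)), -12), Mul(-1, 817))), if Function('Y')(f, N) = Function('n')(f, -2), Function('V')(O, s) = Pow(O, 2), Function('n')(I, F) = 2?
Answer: -4571641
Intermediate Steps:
Function('Y')(f, N) = 2
Add(Mul(Add(-2427, 963), Add(639, 2483)), Add(Mul(Add(Function('V')(4, 5), Function('Y')(-3, 6)), -12), Mul(-1, 817))) = Add(Mul(Add(-2427, 963), Add(639, 2483)), Add(Mul(Add(Pow(4, 2), 2), -12), Mul(-1, 817))) = Add(Mul(-1464, 3122), Add(Mul(Add(16, 2), -12), -817)) = Add(-4570608, Add(Mul(18, -12), -817)) = Add(-4570608, Add(-216, -817)) = Add(-4570608, -1033) = -4571641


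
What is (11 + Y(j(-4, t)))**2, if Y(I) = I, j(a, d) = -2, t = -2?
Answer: 81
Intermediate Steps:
(11 + Y(j(-4, t)))**2 = (11 - 2)**2 = 9**2 = 81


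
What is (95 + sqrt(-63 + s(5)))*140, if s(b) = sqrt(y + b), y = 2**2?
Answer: 13300 + 280*I*sqrt(15) ≈ 13300.0 + 1084.4*I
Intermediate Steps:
y = 4
s(b) = sqrt(4 + b)
(95 + sqrt(-63 + s(5)))*140 = (95 + sqrt(-63 + sqrt(4 + 5)))*140 = (95 + sqrt(-63 + sqrt(9)))*140 = (95 + sqrt(-63 + 3))*140 = (95 + sqrt(-60))*140 = (95 + 2*I*sqrt(15))*140 = 13300 + 280*I*sqrt(15)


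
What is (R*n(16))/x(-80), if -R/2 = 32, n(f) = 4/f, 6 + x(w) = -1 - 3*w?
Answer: -16/233 ≈ -0.068670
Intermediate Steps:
x(w) = -7 - 3*w (x(w) = -6 + (-1 - 3*w) = -7 - 3*w)
R = -64 (R = -2*32 = -64)
(R*n(16))/x(-80) = (-256/16)/(-7 - 3*(-80)) = (-256/16)/(-7 + 240) = -64*¼/233 = -16*1/233 = -16/233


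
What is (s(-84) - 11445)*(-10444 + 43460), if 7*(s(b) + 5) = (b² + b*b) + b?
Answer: -311869136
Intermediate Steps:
s(b) = -5 + b/7 + 2*b²/7 (s(b) = -5 + ((b² + b*b) + b)/7 = -5 + ((b² + b²) + b)/7 = -5 + (2*b² + b)/7 = -5 + (b + 2*b²)/7 = -5 + (b/7 + 2*b²/7) = -5 + b/7 + 2*b²/7)
(s(-84) - 11445)*(-10444 + 43460) = ((-5 + (⅐)*(-84) + (2/7)*(-84)²) - 11445)*(-10444 + 43460) = ((-5 - 12 + (2/7)*7056) - 11445)*33016 = ((-5 - 12 + 2016) - 11445)*33016 = (1999 - 11445)*33016 = -9446*33016 = -311869136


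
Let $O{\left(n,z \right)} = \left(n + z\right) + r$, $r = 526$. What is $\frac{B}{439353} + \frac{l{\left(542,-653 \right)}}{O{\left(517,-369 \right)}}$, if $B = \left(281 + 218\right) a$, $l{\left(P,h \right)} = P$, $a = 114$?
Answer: $\frac{46078415}{49353987} \approx 0.93363$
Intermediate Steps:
$O{\left(n,z \right)} = 526 + n + z$ ($O{\left(n,z \right)} = \left(n + z\right) + 526 = 526 + n + z$)
$B = 56886$ ($B = \left(281 + 218\right) 114 = 499 \cdot 114 = 56886$)
$\frac{B}{439353} + \frac{l{\left(542,-653 \right)}}{O{\left(517,-369 \right)}} = \frac{56886}{439353} + \frac{542}{526 + 517 - 369} = 56886 \cdot \frac{1}{439353} + \frac{542}{674} = \frac{18962}{146451} + 542 \cdot \frac{1}{674} = \frac{18962}{146451} + \frac{271}{337} = \frac{46078415}{49353987}$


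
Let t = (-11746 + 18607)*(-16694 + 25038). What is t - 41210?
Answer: 57206974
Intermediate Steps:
t = 57248184 (t = 6861*8344 = 57248184)
t - 41210 = 57248184 - 41210 = 57206974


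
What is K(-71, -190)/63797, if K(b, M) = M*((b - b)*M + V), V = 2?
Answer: -380/63797 ≈ -0.0059564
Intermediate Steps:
K(b, M) = 2*M (K(b, M) = M*((b - b)*M + 2) = M*(0*M + 2) = M*(0 + 2) = M*2 = 2*M)
K(-71, -190)/63797 = (2*(-190))/63797 = -380*1/63797 = -380/63797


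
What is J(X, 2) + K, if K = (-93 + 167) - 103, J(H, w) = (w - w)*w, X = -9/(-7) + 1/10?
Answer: -29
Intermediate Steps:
X = 97/70 (X = -9*(-1/7) + 1*(1/10) = 9/7 + 1/10 = 97/70 ≈ 1.3857)
J(H, w) = 0 (J(H, w) = 0*w = 0)
K = -29 (K = 74 - 103 = -29)
J(X, 2) + K = 0 - 29 = -29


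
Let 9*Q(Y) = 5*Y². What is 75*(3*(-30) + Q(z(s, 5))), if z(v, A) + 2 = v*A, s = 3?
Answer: 875/3 ≈ 291.67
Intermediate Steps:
z(v, A) = -2 + A*v (z(v, A) = -2 + v*A = -2 + A*v)
Q(Y) = 5*Y²/9 (Q(Y) = (5*Y²)/9 = 5*Y²/9)
75*(3*(-30) + Q(z(s, 5))) = 75*(3*(-30) + 5*(-2 + 5*3)²/9) = 75*(-90 + 5*(-2 + 15)²/9) = 75*(-90 + (5/9)*13²) = 75*(-90 + (5/9)*169) = 75*(-90 + 845/9) = 75*(35/9) = 875/3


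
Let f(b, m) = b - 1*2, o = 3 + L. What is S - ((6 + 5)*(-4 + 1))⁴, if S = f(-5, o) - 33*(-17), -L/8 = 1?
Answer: -1185367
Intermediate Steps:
L = -8 (L = -8*1 = -8)
o = -5 (o = 3 - 8 = -5)
f(b, m) = -2 + b (f(b, m) = b - 2 = -2 + b)
S = 554 (S = (-2 - 5) - 33*(-17) = -7 + 561 = 554)
S - ((6 + 5)*(-4 + 1))⁴ = 554 - ((6 + 5)*(-4 + 1))⁴ = 554 - (11*(-3))⁴ = 554 - 1*(-33)⁴ = 554 - 1*1185921 = 554 - 1185921 = -1185367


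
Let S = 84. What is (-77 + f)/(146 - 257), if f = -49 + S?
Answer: 14/37 ≈ 0.37838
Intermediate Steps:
f = 35 (f = -49 + 84 = 35)
(-77 + f)/(146 - 257) = (-77 + 35)/(146 - 257) = -42/(-111) = -42*(-1/111) = 14/37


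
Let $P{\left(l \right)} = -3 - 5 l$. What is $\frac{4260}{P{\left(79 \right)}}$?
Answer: $- \frac{2130}{199} \approx -10.704$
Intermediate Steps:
$\frac{4260}{P{\left(79 \right)}} = \frac{4260}{-3 - 395} = \frac{4260}{-398} = 4260 \left(- \frac{1}{398}\right) = - \frac{2130}{199}$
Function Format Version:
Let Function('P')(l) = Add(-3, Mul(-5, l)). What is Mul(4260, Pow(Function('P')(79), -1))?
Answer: Rational(-2130, 199) ≈ -10.704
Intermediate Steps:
Mul(4260, Pow(Function('P')(79), -1)) = Mul(4260, Pow(Add(-3, Mul(-5, 79)), -1)) = Mul(4260, Pow(Add(-3, -395), -1)) = Mul(4260, Pow(-398, -1)) = Mul(4260, Rational(-1, 398)) = Rational(-2130, 199)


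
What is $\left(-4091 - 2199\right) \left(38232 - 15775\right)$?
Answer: $-141254530$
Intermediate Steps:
$\left(-4091 - 2199\right) \left(38232 - 15775\right) = \left(-6290\right) 22457 = -141254530$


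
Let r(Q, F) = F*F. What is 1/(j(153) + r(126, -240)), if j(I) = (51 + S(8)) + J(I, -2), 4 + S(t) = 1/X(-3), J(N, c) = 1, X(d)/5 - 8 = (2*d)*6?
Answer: 140/8070719 ≈ 1.7347e-5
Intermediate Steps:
X(d) = 40 + 60*d (X(d) = 40 + 5*((2*d)*6) = 40 + 5*(12*d) = 40 + 60*d)
r(Q, F) = F²
S(t) = -561/140 (S(t) = -4 + 1/(40 + 60*(-3)) = -4 + 1/(40 - 180) = -4 + 1/(-140) = -4 - 1/140 = -561/140)
j(I) = 6719/140 (j(I) = (51 - 561/140) + 1 = 6579/140 + 1 = 6719/140)
1/(j(153) + r(126, -240)) = 1/(6719/140 + (-240)²) = 1/(6719/140 + 57600) = 1/(8070719/140) = 140/8070719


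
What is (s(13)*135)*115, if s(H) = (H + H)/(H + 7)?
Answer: 40365/2 ≈ 20183.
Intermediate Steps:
s(H) = 2*H/(7 + H) (s(H) = (2*H)/(7 + H) = 2*H/(7 + H))
(s(13)*135)*115 = ((2*13/(7 + 13))*135)*115 = ((2*13/20)*135)*115 = ((2*13*(1/20))*135)*115 = ((13/10)*135)*115 = (351/2)*115 = 40365/2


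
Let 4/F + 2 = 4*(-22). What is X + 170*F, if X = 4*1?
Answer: -32/9 ≈ -3.5556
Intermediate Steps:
F = -2/45 (F = 4/(-2 + 4*(-22)) = 4/(-2 - 88) = 4/(-90) = 4*(-1/90) = -2/45 ≈ -0.044444)
X = 4
X + 170*F = 4 + 170*(-2/45) = 4 - 68/9 = -32/9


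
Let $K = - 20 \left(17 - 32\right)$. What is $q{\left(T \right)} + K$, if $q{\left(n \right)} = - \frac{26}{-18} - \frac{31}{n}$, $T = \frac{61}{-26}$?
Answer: $\frac{172747}{549} \approx 314.66$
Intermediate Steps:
$T = - \frac{61}{26}$ ($T = 61 \left(- \frac{1}{26}\right) = - \frac{61}{26} \approx -2.3462$)
$K = 300$ ($K = \left(-20\right) \left(-15\right) = 300$)
$q{\left(n \right)} = \frac{13}{9} - \frac{31}{n}$ ($q{\left(n \right)} = \left(-26\right) \left(- \frac{1}{18}\right) - \frac{31}{n} = \frac{13}{9} - \frac{31}{n}$)
$q{\left(T \right)} + K = \left(\frac{13}{9} - \frac{31}{- \frac{61}{26}}\right) + 300 = \left(\frac{13}{9} - - \frac{806}{61}\right) + 300 = \left(\frac{13}{9} + \frac{806}{61}\right) + 300 = \frac{8047}{549} + 300 = \frac{172747}{549}$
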